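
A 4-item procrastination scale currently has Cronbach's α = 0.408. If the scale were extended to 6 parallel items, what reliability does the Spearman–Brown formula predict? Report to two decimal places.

predicted reliability = 0.51

Length factor m = 6/4 = 1.5000
α' = m·α / (1 + (m−1)·α)
   = 6/4 × 0.408 / (1 + (6/4 − 1) × 0.408)
   = 0.6120 / 1.2040 = 0.51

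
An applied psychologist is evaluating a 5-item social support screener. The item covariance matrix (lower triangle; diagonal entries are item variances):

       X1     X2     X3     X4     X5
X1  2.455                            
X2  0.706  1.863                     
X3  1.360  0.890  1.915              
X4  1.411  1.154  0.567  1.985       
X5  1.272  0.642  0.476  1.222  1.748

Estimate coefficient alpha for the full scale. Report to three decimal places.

Σσ²ᵢ = 2.455 + 1.863 + 1.915 + 1.985 + 1.748 = 9.966
Σ_{i<j} σ_ij = 9.700
total variance = 9.966 + 2 × 9.700 = 29.366
α = (k/(k−1))·(1 − Σσ²ᵢ/total variance) = (5/4)·(1 − 9.966/29.366) = 0.826

α = 0.826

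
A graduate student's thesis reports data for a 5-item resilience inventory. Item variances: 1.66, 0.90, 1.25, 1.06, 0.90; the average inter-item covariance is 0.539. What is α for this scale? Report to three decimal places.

sum of item variances = 1.66 + 0.90 + 1.25 + 1.06 + 0.90 = 5.77
Sum of the 10 distinct covariances = 10 × 0.539 = 5.390
total variance = sum of item variances + 2·Σcov = 5.77 + 2 × 5.390 = 16.550
α = (5/4)·(1 − 5.77/16.550) = 0.814

α = 0.814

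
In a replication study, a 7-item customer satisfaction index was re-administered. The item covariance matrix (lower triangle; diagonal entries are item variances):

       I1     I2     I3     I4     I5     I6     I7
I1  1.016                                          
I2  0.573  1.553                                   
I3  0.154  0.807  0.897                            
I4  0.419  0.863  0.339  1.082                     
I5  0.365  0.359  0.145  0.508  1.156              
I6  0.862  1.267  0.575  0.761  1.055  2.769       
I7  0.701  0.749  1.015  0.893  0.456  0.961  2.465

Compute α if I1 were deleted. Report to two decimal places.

Remaining items: I2, I3, I4, I5, I6, I7 (k = 6).
ΣVar(i) = 1.553 + 0.897 + 1.082 + 1.156 + 2.769 + 2.465 = 9.922
Var(T) = 9.922 + 2 × 10.753 = 31.428
α (item deleted) = (6/5)·(1 − 9.922/31.428) = 0.82

α = 0.82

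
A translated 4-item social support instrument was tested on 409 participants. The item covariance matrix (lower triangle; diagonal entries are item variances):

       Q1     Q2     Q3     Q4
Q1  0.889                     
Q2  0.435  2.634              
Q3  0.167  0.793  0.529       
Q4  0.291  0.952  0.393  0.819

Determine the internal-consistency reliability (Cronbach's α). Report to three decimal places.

α = 0.739

ΣVar(i) = 0.889 + 2.634 + 0.529 + 0.819 = 4.871
Sum of off-diagonal covariances = 3.031
Var(T) = 4.871 + 2 × 3.031 = 10.933
α = (k/(k−1))·(1 − ΣVar(i)/Var(T)) = (4/3)·(1 − 4.871/10.933) = 0.739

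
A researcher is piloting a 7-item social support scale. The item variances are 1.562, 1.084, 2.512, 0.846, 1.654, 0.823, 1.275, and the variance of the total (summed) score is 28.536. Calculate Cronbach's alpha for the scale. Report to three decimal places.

α = 0.768

Σσ²ᵢ = 1.562 + 1.084 + 2.512 + 0.846 + 1.654 + 0.823 + 1.275 = 9.756
α = (k/(k−1))·(1 − Σσ²ᵢ/σ²_total) = (7/6)·(1 − 9.756/28.536) = 0.768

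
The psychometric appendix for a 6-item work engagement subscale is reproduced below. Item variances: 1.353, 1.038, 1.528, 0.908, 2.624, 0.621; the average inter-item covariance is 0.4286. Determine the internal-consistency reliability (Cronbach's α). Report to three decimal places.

α = 0.737

Σσᵢ² = 1.353 + 1.038 + 1.528 + 0.908 + 2.624 + 0.621 = 8.072
Sum of the 15 distinct covariances = 15 × 0.4286 = 6.4290
total variance = Σσᵢ² + 2·Σcov = 8.072 + 2 × 6.4290 = 20.9300
α = (6/5)·(1 − 8.072/20.9300) = 0.737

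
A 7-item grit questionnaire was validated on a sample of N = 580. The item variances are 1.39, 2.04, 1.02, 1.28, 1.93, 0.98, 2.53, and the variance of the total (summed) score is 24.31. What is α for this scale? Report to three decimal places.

sum of item variances = 1.39 + 2.04 + 1.02 + 1.28 + 1.93 + 0.98 + 2.53 = 11.17
α = (k/(k−1))·(1 − sum of item variances/σ²_total) = (7/6)·(1 − 11.17/24.31) = 0.631

α = 0.631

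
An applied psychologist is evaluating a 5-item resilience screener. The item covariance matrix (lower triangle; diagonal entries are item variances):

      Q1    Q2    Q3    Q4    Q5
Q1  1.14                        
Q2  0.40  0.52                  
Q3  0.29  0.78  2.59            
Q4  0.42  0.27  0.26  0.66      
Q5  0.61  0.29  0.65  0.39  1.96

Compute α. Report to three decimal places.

Σσ²ᵢ = 1.14 + 0.52 + 2.59 + 0.66 + 1.96 = 6.87
Sum of the distinct covariances = 4.36
σ²_total = 6.87 + 2 × 4.36 = 15.59
α = (k/(k−1))·(1 − Σσ²ᵢ/σ²_total) = (5/4)·(1 − 6.87/15.59) = 0.699

α = 0.699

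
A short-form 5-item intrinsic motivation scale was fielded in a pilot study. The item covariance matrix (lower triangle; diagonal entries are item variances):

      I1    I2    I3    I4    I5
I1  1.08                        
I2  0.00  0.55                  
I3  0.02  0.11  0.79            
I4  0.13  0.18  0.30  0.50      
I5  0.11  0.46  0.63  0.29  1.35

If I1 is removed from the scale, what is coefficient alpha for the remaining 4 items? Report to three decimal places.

Remaining items: I2, I3, I4, I5 (k = 4).
sum of item variances = 0.55 + 0.79 + 0.50 + 1.35 = 3.19
Var(T) = 3.19 + 2 × 1.97 = 7.13
α (item deleted) = (4/3)·(1 − 3.19/7.13) = 0.737

coefficient alpha = 0.737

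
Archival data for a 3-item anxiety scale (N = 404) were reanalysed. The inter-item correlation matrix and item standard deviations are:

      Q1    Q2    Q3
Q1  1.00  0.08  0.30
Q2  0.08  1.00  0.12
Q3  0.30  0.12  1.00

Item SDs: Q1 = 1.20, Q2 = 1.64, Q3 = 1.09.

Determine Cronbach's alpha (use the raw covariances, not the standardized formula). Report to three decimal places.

α = 0.335

Σσ²ᵢ = 1.20² + 1.64² + 1.09² = 5.3177
Covariances σ_ij = r_ij · s_i · s_j:
  σ(Q1,Q2) = 0.08 × 1.20 × 1.64 = 0.1574
  σ(Q1,Q3) = 0.30 × 1.20 × 1.09 = 0.3924
  σ(Q2,Q3) = 0.12 × 1.64 × 1.09 = 0.2145
σ²_T = Σσ²ᵢ + 2·Σσ_ij = 5.3177 + 2 × 0.7643 = 6.8463
α = (3/2)·(1 − 5.3177/6.8463) = 0.335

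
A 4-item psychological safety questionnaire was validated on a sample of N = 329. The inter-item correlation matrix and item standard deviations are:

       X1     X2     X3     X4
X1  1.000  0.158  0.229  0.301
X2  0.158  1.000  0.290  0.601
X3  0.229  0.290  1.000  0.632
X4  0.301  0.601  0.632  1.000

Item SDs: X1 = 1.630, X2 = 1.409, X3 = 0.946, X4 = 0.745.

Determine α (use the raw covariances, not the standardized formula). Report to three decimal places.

α = 0.607

Σσ²ᵢ = 1.630² + 1.409² + 0.946² + 0.745² = 6.0921
Covariances σ_ij = r_ij · s_i · s_j:
  σ(X1,X2) = 0.158 × 1.630 × 1.409 = 0.3629
  σ(X1,X3) = 0.229 × 1.630 × 0.946 = 0.3531
  σ(X1,X4) = 0.301 × 1.630 × 0.745 = 0.3655
  σ(X2,X3) = 0.290 × 1.409 × 0.946 = 0.3865
  σ(X2,X4) = 0.601 × 1.409 × 0.745 = 0.6309
  σ(X3,X4) = 0.632 × 0.946 × 0.745 = 0.4454
σ²_T = Σσ²ᵢ + 2·Σσ_ij = 6.0921 + 2 × 2.5443 = 11.1807
α = (4/3)·(1 − 6.0921/11.1807) = 0.607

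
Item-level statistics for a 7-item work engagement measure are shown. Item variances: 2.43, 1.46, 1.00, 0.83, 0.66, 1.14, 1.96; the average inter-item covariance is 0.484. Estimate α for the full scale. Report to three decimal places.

α = 0.796

Σσᵢ² = 2.43 + 1.46 + 1.00 + 0.83 + 0.66 + 1.14 + 1.96 = 9.48
Sum of the 21 distinct covariances = 21 × 0.484 = 10.164
Var(T) = Σσᵢ² + 2·Σcov = 9.48 + 2 × 10.164 = 29.808
α = (7/6)·(1 − 9.48/29.808) = 0.796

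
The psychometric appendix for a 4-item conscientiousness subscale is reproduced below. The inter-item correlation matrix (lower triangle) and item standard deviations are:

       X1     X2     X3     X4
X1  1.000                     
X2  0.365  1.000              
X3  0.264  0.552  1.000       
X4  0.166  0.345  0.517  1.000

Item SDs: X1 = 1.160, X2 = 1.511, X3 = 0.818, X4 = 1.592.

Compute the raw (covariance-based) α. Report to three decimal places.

Σσ²ᵢ = 1.160² + 1.511² + 0.818² + 1.592² = 6.8323
Covariances σ_ij = r_ij · s_i · s_j:
  σ(X1,X2) = 0.365 × 1.160 × 1.511 = 0.6398
  σ(X1,X3) = 0.264 × 1.160 × 0.818 = 0.2505
  σ(X1,X4) = 0.166 × 1.160 × 1.592 = 0.3066
  σ(X2,X3) = 0.552 × 1.511 × 0.818 = 0.6823
  σ(X2,X4) = 0.345 × 1.511 × 1.592 = 0.8299
  σ(X3,X4) = 0.517 × 0.818 × 1.592 = 0.6733
σ²_T = Σσ²ᵢ + 2·Σσ_ij = 6.8323 + 2 × 3.3824 = 13.5971
α = (4/3)·(1 − 6.8323/13.5971) = 0.663

α = 0.663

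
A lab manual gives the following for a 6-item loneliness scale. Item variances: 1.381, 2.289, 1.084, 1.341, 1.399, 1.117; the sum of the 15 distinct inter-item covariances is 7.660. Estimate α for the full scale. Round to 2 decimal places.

α = 0.77

Σσᵢ² = 1.381 + 2.289 + 1.084 + 1.341 + 1.399 + 1.117 = 8.611
Sum of distinct covariances = 7.660
Var(T) = Σσᵢ² + 2·Σcov = 8.611 + 2 × 7.660 = 23.931
α = (6/5)·(1 − 8.611/23.931) = 0.77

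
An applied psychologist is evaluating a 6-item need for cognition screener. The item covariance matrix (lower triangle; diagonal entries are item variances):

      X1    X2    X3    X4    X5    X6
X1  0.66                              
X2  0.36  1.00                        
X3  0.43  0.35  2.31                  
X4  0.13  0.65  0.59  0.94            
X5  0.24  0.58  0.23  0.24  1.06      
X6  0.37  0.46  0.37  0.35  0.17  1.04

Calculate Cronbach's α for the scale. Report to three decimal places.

α = 0.734

Σσ²ᵢ = 0.66 + 1.00 + 2.31 + 0.94 + 1.06 + 1.04 = 7.01
Σ_{i<j} σ_ij = 5.52
σ²_total = 7.01 + 2 × 5.52 = 18.05
α = (k/(k−1))·(1 − Σσ²ᵢ/σ²_total) = (6/5)·(1 − 7.01/18.05) = 0.734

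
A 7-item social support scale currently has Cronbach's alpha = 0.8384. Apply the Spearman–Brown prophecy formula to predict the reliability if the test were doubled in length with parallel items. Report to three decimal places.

predicted reliability = 0.912

Length factor m = 2
α' = m·α / (1 + (m−1)·α)
   = 2 × 0.8384 / (1 + (2 − 1) × 0.8384)
   = 1.6768 / 1.8384 = 0.912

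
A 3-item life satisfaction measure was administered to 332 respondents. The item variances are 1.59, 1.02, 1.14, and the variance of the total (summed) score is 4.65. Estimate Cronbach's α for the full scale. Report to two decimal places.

Cronbach's α = 0.29

sum of item variances = 1.59 + 1.02 + 1.14 = 3.75
α = (k/(k−1))·(1 − sum of item variances/Var(T)) = (3/2)·(1 − 3.75/4.65) = 0.29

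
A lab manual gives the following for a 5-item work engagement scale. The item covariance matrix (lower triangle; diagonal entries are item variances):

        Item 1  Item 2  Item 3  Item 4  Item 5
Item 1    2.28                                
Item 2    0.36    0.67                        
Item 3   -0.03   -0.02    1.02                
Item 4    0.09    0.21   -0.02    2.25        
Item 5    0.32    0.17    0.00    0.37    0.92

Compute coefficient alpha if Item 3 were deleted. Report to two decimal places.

Remaining items: Item 1, Item 2, Item 4, Item 5 (k = 4).
ΣVar(i) = 2.28 + 0.67 + 2.25 + 0.92 = 6.12
total variance = 6.12 + 2 × 1.52 = 9.16
α (item deleted) = (4/3)·(1 − 6.12/9.16) = 0.44

α = 0.44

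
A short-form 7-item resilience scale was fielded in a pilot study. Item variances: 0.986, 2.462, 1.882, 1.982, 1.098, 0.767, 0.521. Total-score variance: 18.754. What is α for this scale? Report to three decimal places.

α = 0.563

Σσ²ᵢ = 0.986 + 2.462 + 1.882 + 1.982 + 1.098 + 0.767 + 0.521 = 9.698
α = (k/(k−1))·(1 − Σσ²ᵢ/σ²_total) = (7/6)·(1 − 9.698/18.754) = 0.563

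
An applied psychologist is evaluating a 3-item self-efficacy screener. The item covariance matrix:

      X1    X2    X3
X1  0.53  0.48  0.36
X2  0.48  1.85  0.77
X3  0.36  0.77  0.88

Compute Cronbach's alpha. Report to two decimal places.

Cronbach's alpha = 0.75

sum of item variances = 0.53 + 1.85 + 0.88 = 3.26
Sum of off-diagonal covariances = 1.61
Var(T) = 3.26 + 2 × 1.61 = 6.48
α = (k/(k−1))·(1 − sum of item variances/Var(T)) = (3/2)·(1 − 3.26/6.48) = 0.75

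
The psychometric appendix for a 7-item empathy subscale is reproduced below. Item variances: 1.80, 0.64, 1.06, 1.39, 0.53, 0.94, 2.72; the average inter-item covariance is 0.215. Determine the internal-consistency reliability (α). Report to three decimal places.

sum of item variances = 1.80 + 0.64 + 1.06 + 1.39 + 0.53 + 0.94 + 2.72 = 9.08
Sum of the 21 distinct covariances = 21 × 0.215 = 4.515
Var(T) = sum of item variances + 2·Σcov = 9.08 + 2 × 4.515 = 18.110
α = (7/6)·(1 − 9.08/18.110) = 0.582

α = 0.582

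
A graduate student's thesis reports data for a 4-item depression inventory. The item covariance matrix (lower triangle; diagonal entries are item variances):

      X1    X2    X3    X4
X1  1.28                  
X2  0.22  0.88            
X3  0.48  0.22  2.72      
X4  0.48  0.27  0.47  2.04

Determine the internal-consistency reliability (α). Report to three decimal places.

Σσᵢ² = 1.28 + 0.88 + 2.72 + 2.04 = 6.92
Sum of off-diagonal covariances = 2.14
σ²_T = 6.92 + 2 × 2.14 = 11.20
α = (k/(k−1))·(1 − Σσᵢ²/σ²_T) = (4/3)·(1 − 6.92/11.20) = 0.510

α = 0.510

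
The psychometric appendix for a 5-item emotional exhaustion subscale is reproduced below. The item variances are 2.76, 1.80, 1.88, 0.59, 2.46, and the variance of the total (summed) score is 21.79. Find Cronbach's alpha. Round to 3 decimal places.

α = 0.706

Σσᵢ² = 2.76 + 1.80 + 1.88 + 0.59 + 2.46 = 9.49
α = (k/(k−1))·(1 − Σσᵢ²/σ²_T) = (5/4)·(1 − 9.49/21.79) = 0.706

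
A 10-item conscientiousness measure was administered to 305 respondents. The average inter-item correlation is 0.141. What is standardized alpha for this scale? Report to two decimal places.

Standardized α = k·r̄ / (1 + (k−1)·r̄) = 10 × 0.141 / (1 + 9 × 0.141)
  = 1.4100 / 2.2690 = 0.62

standardized alpha = 0.62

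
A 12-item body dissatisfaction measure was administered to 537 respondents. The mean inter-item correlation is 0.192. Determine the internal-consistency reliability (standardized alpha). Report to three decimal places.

Standardized α = k·r̄ / (1 + (k−1)·r̄) = 12 × 0.192 / (1 + 11 × 0.192)
  = 2.3040 / 3.1120 = 0.740

α = 0.740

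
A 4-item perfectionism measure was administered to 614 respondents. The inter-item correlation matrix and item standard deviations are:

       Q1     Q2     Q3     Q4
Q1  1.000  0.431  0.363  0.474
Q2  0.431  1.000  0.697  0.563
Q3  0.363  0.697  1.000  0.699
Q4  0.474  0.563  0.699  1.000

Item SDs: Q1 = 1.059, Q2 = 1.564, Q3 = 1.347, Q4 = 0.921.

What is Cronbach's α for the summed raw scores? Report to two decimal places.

Cronbach's α = 0.81

Σσ²ᵢ = 1.059² + 1.564² + 1.347² + 0.921² = 6.2302
Covariances σ_ij = r_ij · s_i · s_j:
  σ(Q1,Q2) = 0.431 × 1.059 × 1.564 = 0.7139
  σ(Q1,Q3) = 0.363 × 1.059 × 1.347 = 0.5178
  σ(Q1,Q4) = 0.474 × 1.059 × 0.921 = 0.4623
  σ(Q2,Q3) = 0.697 × 1.564 × 1.347 = 1.4684
  σ(Q2,Q4) = 0.563 × 1.564 × 0.921 = 0.8110
  σ(Q3,Q4) = 0.699 × 1.347 × 0.921 = 0.8672
σ²_T = Σσ²ᵢ + 2·Σσ_ij = 6.2302 + 2 × 4.8406 = 15.9114
α = (4/3)·(1 − 6.2302/15.9114) = 0.81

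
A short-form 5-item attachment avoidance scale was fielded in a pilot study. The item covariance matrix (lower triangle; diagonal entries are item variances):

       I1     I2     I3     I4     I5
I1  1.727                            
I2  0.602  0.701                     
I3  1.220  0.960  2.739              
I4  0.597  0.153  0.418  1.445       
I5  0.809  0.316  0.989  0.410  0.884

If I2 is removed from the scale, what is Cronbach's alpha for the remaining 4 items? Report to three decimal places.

α = 0.756

Remaining items: I1, I3, I4, I5 (k = 4).
Σσ²ᵢ = 1.727 + 2.739 + 1.445 + 0.884 = 6.795
total variance = 6.795 + 2 × 4.443 = 15.681
α (item deleted) = (4/3)·(1 − 6.795/15.681) = 0.756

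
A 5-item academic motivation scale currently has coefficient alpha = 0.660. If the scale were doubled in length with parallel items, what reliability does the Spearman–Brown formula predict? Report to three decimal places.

Length factor m = 2
α' = m·α / (1 + (m−1)·α)
   = 2 × 0.660 / (1 + (2 − 1) × 0.660)
   = 1.3200 / 1.6600 = 0.795

predicted reliability = 0.795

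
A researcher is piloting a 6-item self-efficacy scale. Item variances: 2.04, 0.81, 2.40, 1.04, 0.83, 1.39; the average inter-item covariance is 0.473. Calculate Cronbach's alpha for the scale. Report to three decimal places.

Cronbach's alpha = 0.750

ΣVar(i) = 2.04 + 0.81 + 2.40 + 1.04 + 0.83 + 1.39 = 8.51
Sum of the 15 distinct covariances = 15 × 0.473 = 7.095
σ²_T = ΣVar(i) + 2·Σcov = 8.51 + 2 × 7.095 = 22.700
α = (6/5)·(1 − 8.51/22.700) = 0.750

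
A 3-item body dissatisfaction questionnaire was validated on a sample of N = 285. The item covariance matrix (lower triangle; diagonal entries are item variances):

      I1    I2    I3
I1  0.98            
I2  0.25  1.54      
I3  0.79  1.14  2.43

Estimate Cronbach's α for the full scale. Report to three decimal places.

Cronbach's α = 0.702

ΣVar(i) = 0.98 + 1.54 + 2.43 = 4.95
Sum of the distinct covariances = 2.18
σ²_total = 4.95 + 2 × 2.18 = 9.31
α = (k/(k−1))·(1 − ΣVar(i)/σ²_total) = (3/2)·(1 − 4.95/9.31) = 0.702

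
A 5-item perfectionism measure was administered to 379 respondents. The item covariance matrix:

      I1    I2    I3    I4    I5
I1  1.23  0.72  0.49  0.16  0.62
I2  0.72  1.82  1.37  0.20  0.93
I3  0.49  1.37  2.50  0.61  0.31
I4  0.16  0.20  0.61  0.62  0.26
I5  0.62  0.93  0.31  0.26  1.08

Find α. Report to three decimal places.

α = 0.763

ΣVar(i) = 1.23 + 1.82 + 2.50 + 0.62 + 1.08 = 7.25
Sum of off-diagonal covariances = 5.67
Var(T) = 7.25 + 2 × 5.67 = 18.59
α = (k/(k−1))·(1 − ΣVar(i)/Var(T)) = (5/4)·(1 − 7.25/18.59) = 0.763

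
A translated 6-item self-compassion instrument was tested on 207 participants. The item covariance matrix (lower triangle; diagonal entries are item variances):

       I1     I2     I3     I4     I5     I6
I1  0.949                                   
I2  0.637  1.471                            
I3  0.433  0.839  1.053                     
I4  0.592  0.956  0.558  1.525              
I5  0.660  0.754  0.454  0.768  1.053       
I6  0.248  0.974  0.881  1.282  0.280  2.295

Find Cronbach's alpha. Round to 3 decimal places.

α = 0.854

Σσᵢ² = 0.949 + 1.471 + 1.053 + 1.525 + 1.053 + 2.295 = 8.346
Sum of the distinct covariances = 10.316
total variance = 8.346 + 2 × 10.316 = 28.978
α = (k/(k−1))·(1 − Σσᵢ²/total variance) = (6/5)·(1 − 8.346/28.978) = 0.854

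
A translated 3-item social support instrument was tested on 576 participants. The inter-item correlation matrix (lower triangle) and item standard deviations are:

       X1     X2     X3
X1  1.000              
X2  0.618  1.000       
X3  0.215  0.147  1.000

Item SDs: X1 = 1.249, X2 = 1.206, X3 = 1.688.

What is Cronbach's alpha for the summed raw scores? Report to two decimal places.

Σσ²ᵢ = 1.249² + 1.206² + 1.688² = 5.8638
Covariances σ_ij = r_ij · s_i · s_j:
  σ(X1,X2) = 0.618 × 1.249 × 1.206 = 0.9309
  σ(X1,X3) = 0.215 × 1.249 × 1.688 = 0.4533
  σ(X2,X3) = 0.147 × 1.206 × 1.688 = 0.2993
σ²_T = Σσ²ᵢ + 2·Σσ_ij = 5.8638 + 2 × 1.6835 = 9.2308
α = (3/2)·(1 − 5.8638/9.2308) = 0.55

α = 0.55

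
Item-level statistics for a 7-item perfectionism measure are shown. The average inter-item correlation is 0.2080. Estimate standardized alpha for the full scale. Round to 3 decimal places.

Standardized α = k·r̄ / (1 + (k−1)·r̄) = 7 × 0.2080 / (1 + 6 × 0.2080)
  = 1.4560 / 2.2480 = 0.648

α = 0.648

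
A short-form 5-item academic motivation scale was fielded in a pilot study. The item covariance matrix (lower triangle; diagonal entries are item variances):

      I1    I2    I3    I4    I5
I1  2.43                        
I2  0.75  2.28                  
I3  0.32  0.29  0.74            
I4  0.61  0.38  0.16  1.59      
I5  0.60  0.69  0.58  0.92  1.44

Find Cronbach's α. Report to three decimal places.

Cronbach's α = 0.694

Σσᵢ² = 2.43 + 2.28 + 0.74 + 1.59 + 1.44 = 8.48
Sum of the distinct covariances = 5.30
Var(T) = 8.48 + 2 × 5.30 = 19.08
α = (k/(k−1))·(1 − Σσᵢ²/Var(T)) = (5/4)·(1 − 8.48/19.08) = 0.694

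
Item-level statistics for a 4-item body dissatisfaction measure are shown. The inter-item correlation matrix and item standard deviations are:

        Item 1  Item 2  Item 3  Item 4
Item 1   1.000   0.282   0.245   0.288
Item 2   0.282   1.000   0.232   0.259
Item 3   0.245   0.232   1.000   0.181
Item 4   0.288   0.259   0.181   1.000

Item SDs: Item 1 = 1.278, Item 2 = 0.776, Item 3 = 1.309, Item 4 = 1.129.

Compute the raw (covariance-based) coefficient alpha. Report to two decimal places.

Σσ²ᵢ = 1.278² + 0.776² + 1.309² + 1.129² = 5.2236
Covariances σ_ij = r_ij · s_i · s_j:
  σ(Item 1,Item 2) = 0.282 × 1.278 × 0.776 = 0.2797
  σ(Item 1,Item 3) = 0.245 × 1.278 × 1.309 = 0.4099
  σ(Item 1,Item 4) = 0.288 × 1.278 × 1.129 = 0.4155
  σ(Item 2,Item 3) = 0.232 × 0.776 × 1.309 = 0.2357
  σ(Item 2,Item 4) = 0.259 × 0.776 × 1.129 = 0.2269
  σ(Item 3,Item 4) = 0.181 × 1.309 × 1.129 = 0.2675
σ²_T = Σσ²ᵢ + 2·Σσ_ij = 5.2236 + 2 × 1.8352 = 8.8940
α = (4/3)·(1 − 5.2236/8.8940) = 0.55

α = 0.55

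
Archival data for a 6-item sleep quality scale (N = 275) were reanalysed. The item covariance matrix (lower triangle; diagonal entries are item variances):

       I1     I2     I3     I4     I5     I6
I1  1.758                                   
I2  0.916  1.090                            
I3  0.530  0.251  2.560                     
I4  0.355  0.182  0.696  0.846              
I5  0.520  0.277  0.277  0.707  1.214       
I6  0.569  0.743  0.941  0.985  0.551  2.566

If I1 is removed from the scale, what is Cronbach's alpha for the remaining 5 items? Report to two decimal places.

Remaining items: I2, I3, I4, I5, I6 (k = 5).
sum of item variances = 1.090 + 2.560 + 0.846 + 1.214 + 2.566 = 8.276
σ²_total = 8.276 + 2 × 5.610 = 19.496
α (item deleted) = (5/4)·(1 − 8.276/19.496) = 0.72

α = 0.72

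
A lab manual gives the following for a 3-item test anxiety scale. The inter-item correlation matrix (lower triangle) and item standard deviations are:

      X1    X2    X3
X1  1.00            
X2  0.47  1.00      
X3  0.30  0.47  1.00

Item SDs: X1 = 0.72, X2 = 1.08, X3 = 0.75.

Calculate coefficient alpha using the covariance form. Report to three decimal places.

α = 0.670

Σσ²ᵢ = 0.72² + 1.08² + 0.75² = 2.2473
Covariances σ_ij = r_ij · s_i · s_j:
  σ(X1,X2) = 0.47 × 0.72 × 1.08 = 0.3655
  σ(X1,X3) = 0.30 × 0.72 × 0.75 = 0.1620
  σ(X2,X3) = 0.47 × 1.08 × 0.75 = 0.3807
σ²_T = Σσ²ᵢ + 2·Σσ_ij = 2.2473 + 2 × 0.9082 = 4.0637
α = (3/2)·(1 − 2.2473/4.0637) = 0.670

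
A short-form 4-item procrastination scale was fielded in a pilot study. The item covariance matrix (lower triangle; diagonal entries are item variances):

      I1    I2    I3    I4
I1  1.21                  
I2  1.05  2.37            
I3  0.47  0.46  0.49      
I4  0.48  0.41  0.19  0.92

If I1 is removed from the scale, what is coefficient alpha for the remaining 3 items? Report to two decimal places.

Remaining items: I2, I3, I4 (k = 3).
Σσ²ᵢ = 2.37 + 0.49 + 0.92 = 3.78
total variance = 3.78 + 2 × 1.06 = 5.90
α (item deleted) = (3/2)·(1 − 3.78/5.90) = 0.54

α = 0.54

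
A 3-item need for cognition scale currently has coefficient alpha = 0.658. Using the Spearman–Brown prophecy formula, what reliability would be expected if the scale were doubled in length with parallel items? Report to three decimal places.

predicted reliability = 0.794

Length factor m = 2
α' = m·α / (1 + (m−1)·α)
   = 2 × 0.658 / (1 + (2 − 1) × 0.658)
   = 1.3160 / 1.6580 = 0.794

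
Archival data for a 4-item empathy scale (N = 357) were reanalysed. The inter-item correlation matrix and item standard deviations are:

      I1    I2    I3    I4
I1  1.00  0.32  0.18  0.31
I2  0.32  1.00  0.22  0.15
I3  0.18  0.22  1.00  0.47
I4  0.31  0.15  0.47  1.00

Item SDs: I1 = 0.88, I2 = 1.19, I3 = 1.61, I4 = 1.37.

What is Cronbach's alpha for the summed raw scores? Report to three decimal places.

Σσ²ᵢ = 0.88² + 1.19² + 1.61² + 1.37² = 6.6595
Covariances σ_ij = r_ij · s_i · s_j:
  σ(I1,I2) = 0.32 × 0.88 × 1.19 = 0.3351
  σ(I1,I3) = 0.18 × 0.88 × 1.61 = 0.2550
  σ(I1,I4) = 0.31 × 0.88 × 1.37 = 0.3737
  σ(I2,I3) = 0.22 × 1.19 × 1.61 = 0.4215
  σ(I2,I4) = 0.15 × 1.19 × 1.37 = 0.2445
  σ(I3,I4) = 0.47 × 1.61 × 1.37 = 1.0367
σ²_T = Σσ²ᵢ + 2·Σσ_ij = 6.6595 + 2 × 2.6665 = 11.9925
α = (4/3)·(1 − 6.6595/11.9925) = 0.593

Cronbach's alpha = 0.593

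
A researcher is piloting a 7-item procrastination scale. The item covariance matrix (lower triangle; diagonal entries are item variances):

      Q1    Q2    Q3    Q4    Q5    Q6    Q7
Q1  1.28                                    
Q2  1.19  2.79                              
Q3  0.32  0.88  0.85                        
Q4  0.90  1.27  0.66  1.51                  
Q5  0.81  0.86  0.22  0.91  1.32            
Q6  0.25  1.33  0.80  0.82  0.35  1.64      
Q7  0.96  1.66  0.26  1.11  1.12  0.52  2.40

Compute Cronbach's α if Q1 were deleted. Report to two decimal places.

Cronbach's α = 0.85

Remaining items: Q2, Q3, Q4, Q5, Q6, Q7 (k = 6).
Σσᵢ² = 2.79 + 0.85 + 1.51 + 1.32 + 1.64 + 2.40 = 10.51
σ²_total = 10.51 + 2 × 12.77 = 36.05
α (item deleted) = (6/5)·(1 − 10.51/36.05) = 0.85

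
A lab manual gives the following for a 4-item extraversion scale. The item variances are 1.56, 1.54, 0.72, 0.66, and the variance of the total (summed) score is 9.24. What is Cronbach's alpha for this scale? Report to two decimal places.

Σσ²ᵢ = 1.56 + 1.54 + 0.72 + 0.66 = 4.48
α = (k/(k−1))·(1 − Σσ²ᵢ/σ²_T) = (4/3)·(1 − 4.48/9.24) = 0.69

Cronbach's alpha = 0.69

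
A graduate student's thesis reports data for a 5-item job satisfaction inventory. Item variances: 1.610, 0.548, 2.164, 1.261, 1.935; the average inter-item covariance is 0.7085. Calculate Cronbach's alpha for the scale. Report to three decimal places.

α = 0.817

Σσ²ᵢ = 1.610 + 0.548 + 2.164 + 1.261 + 1.935 = 7.518
Sum of the 10 distinct covariances = 10 × 0.7085 = 7.0850
total variance = Σσ²ᵢ + 2·Σcov = 7.518 + 2 × 7.0850 = 21.6880
α = (5/4)·(1 − 7.518/21.6880) = 0.817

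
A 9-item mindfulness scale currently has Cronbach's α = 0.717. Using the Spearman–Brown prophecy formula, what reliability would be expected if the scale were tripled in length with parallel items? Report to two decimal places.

predicted reliability = 0.88

Length factor m = 3
α' = m·α / (1 + (m−1)·α)
   = 3 × 0.717 / (1 + (3 − 1) × 0.717)
   = 2.1510 / 2.4340 = 0.88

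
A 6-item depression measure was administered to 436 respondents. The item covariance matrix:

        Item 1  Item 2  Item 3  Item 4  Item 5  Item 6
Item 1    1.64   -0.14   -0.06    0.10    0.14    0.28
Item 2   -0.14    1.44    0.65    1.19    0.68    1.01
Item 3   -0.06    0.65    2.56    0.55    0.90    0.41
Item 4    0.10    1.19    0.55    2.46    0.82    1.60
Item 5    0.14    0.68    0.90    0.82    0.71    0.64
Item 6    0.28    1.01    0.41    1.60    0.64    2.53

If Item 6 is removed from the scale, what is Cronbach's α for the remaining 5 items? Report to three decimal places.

Remaining items: Item 1, Item 2, Item 3, Item 4, Item 5 (k = 5).
Σσ²ᵢ = 1.64 + 1.44 + 2.56 + 2.46 + 0.71 = 8.81
σ²_total = 8.81 + 2 × 4.83 = 18.47
α (item deleted) = (5/4)·(1 − 8.81/18.47) = 0.654

Cronbach's α = 0.654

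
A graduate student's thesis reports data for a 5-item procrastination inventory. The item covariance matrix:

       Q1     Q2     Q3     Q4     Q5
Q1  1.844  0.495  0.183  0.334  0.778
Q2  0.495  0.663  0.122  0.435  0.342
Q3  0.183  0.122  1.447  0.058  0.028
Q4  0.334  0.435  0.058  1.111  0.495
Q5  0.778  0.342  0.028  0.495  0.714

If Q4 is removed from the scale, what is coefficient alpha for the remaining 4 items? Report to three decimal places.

α = 0.607

Remaining items: Q1, Q2, Q3, Q5 (k = 4).
sum of item variances = 1.844 + 0.663 + 1.447 + 0.714 = 4.668
Var(T) = 4.668 + 2 × 1.948 = 8.564
α (item deleted) = (4/3)·(1 − 4.668/8.564) = 0.607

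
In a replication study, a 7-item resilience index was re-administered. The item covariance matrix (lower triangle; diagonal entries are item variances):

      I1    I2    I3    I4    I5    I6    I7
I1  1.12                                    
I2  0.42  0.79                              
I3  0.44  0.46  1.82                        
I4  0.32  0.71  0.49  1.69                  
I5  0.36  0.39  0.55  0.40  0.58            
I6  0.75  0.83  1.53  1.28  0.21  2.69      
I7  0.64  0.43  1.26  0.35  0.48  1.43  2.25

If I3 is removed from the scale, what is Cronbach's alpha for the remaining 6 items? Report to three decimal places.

Remaining items: I1, I2, I4, I5, I6, I7 (k = 6).
sum of item variances = 1.12 + 0.79 + 1.69 + 0.58 + 2.69 + 2.25 = 9.12
Var(T) = 9.12 + 2 × 9.00 = 27.12
α (item deleted) = (6/5)·(1 − 9.12/27.12) = 0.796

α = 0.796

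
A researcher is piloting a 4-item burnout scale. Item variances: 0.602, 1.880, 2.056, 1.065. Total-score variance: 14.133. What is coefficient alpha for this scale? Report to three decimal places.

Σσ²ᵢ = 0.602 + 1.880 + 2.056 + 1.065 = 5.603
α = (k/(k−1))·(1 − Σσ²ᵢ/Var(T)) = (4/3)·(1 − 5.603/14.133) = 0.805

α = 0.805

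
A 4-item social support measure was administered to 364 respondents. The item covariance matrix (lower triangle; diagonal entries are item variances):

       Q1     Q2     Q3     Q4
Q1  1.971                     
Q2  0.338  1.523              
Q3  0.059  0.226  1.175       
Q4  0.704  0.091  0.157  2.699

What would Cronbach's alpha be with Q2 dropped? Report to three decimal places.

α = 0.359

Remaining items: Q1, Q3, Q4 (k = 3).
Σσ²ᵢ = 1.971 + 1.175 + 2.699 = 5.845
Var(T) = 5.845 + 2 × 0.920 = 7.685
α (item deleted) = (3/2)·(1 − 5.845/7.685) = 0.359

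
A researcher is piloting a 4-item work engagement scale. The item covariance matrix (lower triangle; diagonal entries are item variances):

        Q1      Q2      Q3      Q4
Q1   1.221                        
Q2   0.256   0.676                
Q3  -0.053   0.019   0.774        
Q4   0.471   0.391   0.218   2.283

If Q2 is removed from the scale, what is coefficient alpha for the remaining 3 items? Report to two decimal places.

coefficient alpha = 0.34

Remaining items: Q1, Q3, Q4 (k = 3).
ΣVar(i) = 1.221 + 0.774 + 2.283 = 4.278
σ²_T = 4.278 + 2 × 0.636 = 5.550
α (item deleted) = (3/2)·(1 − 4.278/5.550) = 0.34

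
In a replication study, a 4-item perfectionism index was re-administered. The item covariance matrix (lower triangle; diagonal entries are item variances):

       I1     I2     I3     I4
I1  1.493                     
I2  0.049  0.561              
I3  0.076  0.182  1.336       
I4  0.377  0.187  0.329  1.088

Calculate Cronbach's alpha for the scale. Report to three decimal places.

α = 0.465

Σσᵢ² = 1.493 + 0.561 + 1.336 + 1.088 = 4.478
Sum of off-diagonal covariances = 1.200
σ²_total = 4.478 + 2 × 1.200 = 6.878
α = (k/(k−1))·(1 − Σσᵢ²/σ²_total) = (4/3)·(1 − 4.478/6.878) = 0.465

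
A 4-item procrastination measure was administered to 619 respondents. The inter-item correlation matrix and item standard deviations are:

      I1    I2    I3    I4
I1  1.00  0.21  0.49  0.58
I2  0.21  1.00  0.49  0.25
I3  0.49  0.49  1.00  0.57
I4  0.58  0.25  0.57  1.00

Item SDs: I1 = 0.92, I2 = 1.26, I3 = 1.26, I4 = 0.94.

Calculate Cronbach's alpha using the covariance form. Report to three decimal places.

α = 0.740

Σσ²ᵢ = 0.92² + 1.26² + 1.26² + 0.94² = 4.9052
Covariances σ_ij = r_ij · s_i · s_j:
  σ(I1,I2) = 0.21 × 0.92 × 1.26 = 0.2434
  σ(I1,I3) = 0.49 × 0.92 × 1.26 = 0.5680
  σ(I1,I4) = 0.58 × 0.92 × 0.94 = 0.5016
  σ(I2,I3) = 0.49 × 1.26 × 1.26 = 0.7779
  σ(I2,I4) = 0.25 × 1.26 × 0.94 = 0.2961
  σ(I3,I4) = 0.57 × 1.26 × 0.94 = 0.6751
σ²_T = Σσ²ᵢ + 2·Σσ_ij = 4.9052 + 2 × 3.0621 = 11.0294
α = (4/3)·(1 − 4.9052/11.0294) = 0.740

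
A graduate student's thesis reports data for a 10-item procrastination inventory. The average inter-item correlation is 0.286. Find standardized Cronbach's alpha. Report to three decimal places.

Standardized α = k·r̄ / (1 + (k−1)·r̄) = 10 × 0.286 / (1 + 9 × 0.286)
  = 2.8600 / 3.5740 = 0.800

α = 0.800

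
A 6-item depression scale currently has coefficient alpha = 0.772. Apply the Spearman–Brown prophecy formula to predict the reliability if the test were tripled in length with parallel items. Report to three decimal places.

predicted reliability = 0.910

Length factor m = 3
α' = m·α / (1 + (m−1)·α)
   = 3 × 0.772 / (1 + (3 − 1) × 0.772)
   = 2.3160 / 2.5440 = 0.910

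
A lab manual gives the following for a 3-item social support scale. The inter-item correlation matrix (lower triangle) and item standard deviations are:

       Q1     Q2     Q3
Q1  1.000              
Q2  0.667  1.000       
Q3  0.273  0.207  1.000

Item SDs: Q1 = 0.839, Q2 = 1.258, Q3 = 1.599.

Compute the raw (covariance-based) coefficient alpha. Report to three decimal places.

α = 0.571

Σσ²ᵢ = 0.839² + 1.258² + 1.599² = 4.8433
Covariances σ_ij = r_ij · s_i · s_j:
  σ(Q1,Q2) = 0.667 × 0.839 × 1.258 = 0.7040
  σ(Q1,Q3) = 0.273 × 0.839 × 1.599 = 0.3662
  σ(Q2,Q3) = 0.207 × 1.258 × 1.599 = 0.4164
σ²_T = Σσ²ᵢ + 2·Σσ_ij = 4.8433 + 2 × 1.4866 = 7.8165
α = (3/2)·(1 − 4.8433/7.8165) = 0.571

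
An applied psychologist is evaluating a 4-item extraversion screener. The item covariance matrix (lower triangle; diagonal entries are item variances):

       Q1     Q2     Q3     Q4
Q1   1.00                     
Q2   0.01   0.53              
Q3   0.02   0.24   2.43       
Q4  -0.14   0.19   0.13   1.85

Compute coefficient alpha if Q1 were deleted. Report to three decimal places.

Remaining items: Q2, Q3, Q4 (k = 3).
sum of item variances = 0.53 + 2.43 + 1.85 = 4.81
Var(T) = 4.81 + 2 × 0.56 = 5.93
α (item deleted) = (3/2)·(1 − 4.81/5.93) = 0.283

coefficient alpha = 0.283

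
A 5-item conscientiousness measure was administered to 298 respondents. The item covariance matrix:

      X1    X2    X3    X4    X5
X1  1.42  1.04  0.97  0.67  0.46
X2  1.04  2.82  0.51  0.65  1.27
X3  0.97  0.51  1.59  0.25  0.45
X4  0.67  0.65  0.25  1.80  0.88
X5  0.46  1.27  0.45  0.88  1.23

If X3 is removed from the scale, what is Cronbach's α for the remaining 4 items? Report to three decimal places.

α = 0.770

Remaining items: X1, X2, X4, X5 (k = 4).
Σσᵢ² = 1.42 + 2.82 + 1.80 + 1.23 = 7.27
σ²_total = 7.27 + 2 × 4.97 = 17.21
α (item deleted) = (4/3)·(1 − 7.27/17.21) = 0.770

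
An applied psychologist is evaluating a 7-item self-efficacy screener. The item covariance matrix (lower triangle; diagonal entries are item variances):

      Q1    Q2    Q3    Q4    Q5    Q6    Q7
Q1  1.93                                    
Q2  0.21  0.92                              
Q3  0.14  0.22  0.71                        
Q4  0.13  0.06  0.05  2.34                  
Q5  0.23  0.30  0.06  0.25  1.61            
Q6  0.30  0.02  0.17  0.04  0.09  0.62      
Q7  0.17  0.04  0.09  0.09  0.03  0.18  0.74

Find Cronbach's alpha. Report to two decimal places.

α = 0.46

Σσᵢ² = 1.93 + 0.92 + 0.71 + 2.34 + 1.61 + 0.62 + 0.74 = 8.87
Sum of off-diagonal covariances = 2.87
total variance = 8.87 + 2 × 2.87 = 14.61
α = (k/(k−1))·(1 − Σσᵢ²/total variance) = (7/6)·(1 − 8.87/14.61) = 0.46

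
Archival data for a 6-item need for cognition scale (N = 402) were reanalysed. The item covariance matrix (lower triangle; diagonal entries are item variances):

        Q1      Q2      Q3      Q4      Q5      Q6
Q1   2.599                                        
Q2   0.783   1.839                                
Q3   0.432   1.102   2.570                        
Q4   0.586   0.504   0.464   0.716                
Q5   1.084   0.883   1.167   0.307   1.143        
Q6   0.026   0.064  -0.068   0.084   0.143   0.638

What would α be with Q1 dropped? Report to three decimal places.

Remaining items: Q2, Q3, Q4, Q5, Q6 (k = 5).
Σσᵢ² = 1.839 + 2.570 + 0.716 + 1.143 + 0.638 = 6.906
Var(T) = 6.906 + 2 × 4.650 = 16.206
α (item deleted) = (5/4)·(1 − 6.906/16.206) = 0.717

α = 0.717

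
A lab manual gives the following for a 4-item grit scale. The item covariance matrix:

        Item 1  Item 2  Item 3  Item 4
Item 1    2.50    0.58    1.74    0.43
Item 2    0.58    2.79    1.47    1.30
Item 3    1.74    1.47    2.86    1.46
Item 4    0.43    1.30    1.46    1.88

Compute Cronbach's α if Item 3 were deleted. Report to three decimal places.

Remaining items: Item 1, Item 2, Item 4 (k = 3).
ΣVar(i) = 2.50 + 2.79 + 1.88 = 7.17
total variance = 7.17 + 2 × 2.31 = 11.79
α (item deleted) = (3/2)·(1 − 7.17/11.79) = 0.588

Cronbach's α = 0.588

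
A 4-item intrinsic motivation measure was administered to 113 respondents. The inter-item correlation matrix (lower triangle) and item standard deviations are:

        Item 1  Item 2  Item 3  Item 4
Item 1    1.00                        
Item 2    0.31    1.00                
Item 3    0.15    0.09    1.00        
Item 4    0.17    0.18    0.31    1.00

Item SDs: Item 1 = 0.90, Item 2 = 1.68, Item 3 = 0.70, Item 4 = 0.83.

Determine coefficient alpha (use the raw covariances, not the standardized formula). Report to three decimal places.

Σσ²ᵢ = 0.90² + 1.68² + 0.70² + 0.83² = 4.8113
Covariances σ_ij = r_ij · s_i · s_j:
  σ(Item 1,Item 2) = 0.31 × 0.90 × 1.68 = 0.4687
  σ(Item 1,Item 3) = 0.15 × 0.90 × 0.70 = 0.0945
  σ(Item 1,Item 4) = 0.17 × 0.90 × 0.83 = 0.1270
  σ(Item 2,Item 3) = 0.09 × 1.68 × 0.70 = 0.1058
  σ(Item 2,Item 4) = 0.18 × 1.68 × 0.83 = 0.2510
  σ(Item 3,Item 4) = 0.31 × 0.70 × 0.83 = 0.1801
σ²_T = Σσ²ᵢ + 2·Σσ_ij = 4.8113 + 2 × 1.2271 = 7.2655
α = (4/3)·(1 − 4.8113/7.2655) = 0.450

coefficient alpha = 0.450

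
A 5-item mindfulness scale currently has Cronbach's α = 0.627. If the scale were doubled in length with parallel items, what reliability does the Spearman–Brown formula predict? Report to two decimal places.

Length factor m = 2
α' = m·α / (1 + (m−1)·α)
   = 2 × 0.627 / (1 + (2 − 1) × 0.627)
   = 1.2540 / 1.6270 = 0.77

predicted reliability = 0.77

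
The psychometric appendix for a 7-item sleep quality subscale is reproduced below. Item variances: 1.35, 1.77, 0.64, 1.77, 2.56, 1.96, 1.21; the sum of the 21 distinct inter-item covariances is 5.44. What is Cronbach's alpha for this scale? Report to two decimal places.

Cronbach's alpha = 0.57

sum of item variances = 1.35 + 1.77 + 0.64 + 1.77 + 2.56 + 1.96 + 1.21 = 11.26
Sum of distinct covariances = 5.44
total variance = sum of item variances + 2·Σcov = 11.26 + 2 × 5.44 = 22.14
α = (7/6)·(1 − 11.26/22.14) = 0.57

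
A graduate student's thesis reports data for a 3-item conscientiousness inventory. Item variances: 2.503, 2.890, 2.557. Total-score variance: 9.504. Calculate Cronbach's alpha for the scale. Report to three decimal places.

ΣVar(i) = 2.503 + 2.890 + 2.557 = 7.950
α = (k/(k−1))·(1 − ΣVar(i)/σ²_total) = (3/2)·(1 − 7.950/9.504) = 0.245

Cronbach's alpha = 0.245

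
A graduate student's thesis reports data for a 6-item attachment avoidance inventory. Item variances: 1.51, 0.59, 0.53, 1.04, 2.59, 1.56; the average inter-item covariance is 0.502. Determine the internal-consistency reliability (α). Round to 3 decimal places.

ΣVar(i) = 1.51 + 0.59 + 0.53 + 1.04 + 2.59 + 1.56 = 7.82
Sum of the 15 distinct covariances = 15 × 0.502 = 7.530
total variance = ΣVar(i) + 2·Σcov = 7.82 + 2 × 7.530 = 22.880
α = (6/5)·(1 − 7.82/22.880) = 0.790

α = 0.790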